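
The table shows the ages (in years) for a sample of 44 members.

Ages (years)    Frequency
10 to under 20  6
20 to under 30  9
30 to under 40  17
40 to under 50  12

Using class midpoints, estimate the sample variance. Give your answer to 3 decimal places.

Midpoints: 15, 25, 35, 45
n = 44, Σfm = 1450, mean = 32.9545
Σfm² = 52100
Σf(m − x̄)² = Σfm² − (Σfm)²/n = 52100 − 1450²/44 = 4315.9091
Sample variance = 4315.9091 / 43 = 100.3700

100.370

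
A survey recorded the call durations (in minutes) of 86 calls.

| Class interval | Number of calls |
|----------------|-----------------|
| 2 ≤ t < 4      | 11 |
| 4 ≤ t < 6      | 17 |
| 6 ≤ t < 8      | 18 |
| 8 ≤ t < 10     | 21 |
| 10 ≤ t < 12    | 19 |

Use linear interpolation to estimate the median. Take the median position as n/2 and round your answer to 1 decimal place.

7.7

Cumulative frequencies: 11, 28, 46, 67, 86
n = 86; position = n/2 = 43.
This falls in the class 6 ≤ t < 8: L = 6, F = 28, f = 18, h = 2.
Median ≈ 6 + ((43 − 28) / 18) × 2 = 7.6667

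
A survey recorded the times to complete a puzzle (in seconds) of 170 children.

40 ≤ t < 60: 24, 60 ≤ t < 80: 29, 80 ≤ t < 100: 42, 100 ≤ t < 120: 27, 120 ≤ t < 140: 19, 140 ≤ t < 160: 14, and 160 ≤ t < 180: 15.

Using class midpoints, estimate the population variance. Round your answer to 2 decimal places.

1285.54

Midpoints: 50, 70, 90, 110, 130, 150, 170
n = 170, Σfm = 17100, mean = 100.5882
Σfm² = 1938600
Σf(m − x̄)² = Σfm² − (Σfm)²/n = 1938600 − 17100²/170 = 218541.1765
Population variance = 218541.1765 / 170 = 1285.5363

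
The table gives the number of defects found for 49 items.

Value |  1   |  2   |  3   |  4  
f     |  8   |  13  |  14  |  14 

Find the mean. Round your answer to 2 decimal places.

2.69

Values: 1, 2, 3, 4
Σfx = 8×1 + 13×2 + 14×3 + 14×4 = 132
n = Σf = 49
Mean = 132 / 49 = 2.6939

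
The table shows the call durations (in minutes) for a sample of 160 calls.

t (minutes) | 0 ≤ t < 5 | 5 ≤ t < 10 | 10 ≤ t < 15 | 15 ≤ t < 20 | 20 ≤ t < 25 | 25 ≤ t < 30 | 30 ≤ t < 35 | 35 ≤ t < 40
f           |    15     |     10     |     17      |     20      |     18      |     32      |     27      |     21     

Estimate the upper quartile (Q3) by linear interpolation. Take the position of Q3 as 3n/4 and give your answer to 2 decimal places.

Cumulative frequencies: 15, 25, 42, 62, 80, 112, 139, 160
n = 160; position = 3n/4 = 120.
This falls in the class 30 ≤ t < 35: L = 30, F = 112, f = 27, h = 5.
Upper quartile ≈ 30 + ((120 − 112) / 27) × 5 = 31.4815

31.48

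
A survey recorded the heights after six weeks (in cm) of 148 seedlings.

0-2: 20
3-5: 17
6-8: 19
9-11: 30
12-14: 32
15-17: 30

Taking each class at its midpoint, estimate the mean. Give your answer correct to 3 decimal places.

9.574

Midpoints: 1, 4, 7, 10, 13, 16
Σfm = 20×1 + 17×4 + 19×7 + 30×10 + 32×13 + 30×16 = 1417
n = Σf = 148
Mean = 1417 / 148 = 9.5743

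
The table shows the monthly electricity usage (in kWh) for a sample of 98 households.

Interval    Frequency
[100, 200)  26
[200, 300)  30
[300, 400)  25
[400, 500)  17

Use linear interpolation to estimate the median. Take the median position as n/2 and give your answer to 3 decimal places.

276.667

Cumulative frequencies: 26, 56, 81, 98
n = 98; position = n/2 = 49.
This falls in the class [200, 300): L = 200, F = 26, f = 30, h = 100.
Median ≈ 200 + ((49 − 26) / 30) × 100 = 276.6667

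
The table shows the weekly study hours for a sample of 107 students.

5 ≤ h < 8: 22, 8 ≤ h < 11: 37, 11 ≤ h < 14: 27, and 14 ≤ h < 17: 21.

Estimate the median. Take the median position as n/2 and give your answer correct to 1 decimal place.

10.6

Cumulative frequencies: 22, 59, 86, 107
n = 107; position = n/2 = 53.5.
This falls in the class 8 ≤ h < 11: L = 8, F = 22, f = 37, h = 3.
Median ≈ 8 + ((53.5 − 22) / 37) × 3 = 10.5541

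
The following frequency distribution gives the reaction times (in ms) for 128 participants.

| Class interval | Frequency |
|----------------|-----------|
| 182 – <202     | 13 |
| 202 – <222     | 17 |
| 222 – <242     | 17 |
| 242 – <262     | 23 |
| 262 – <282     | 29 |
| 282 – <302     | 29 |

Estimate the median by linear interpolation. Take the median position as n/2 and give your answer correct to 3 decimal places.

256.783

Cumulative frequencies: 13, 30, 47, 70, 99, 128
n = 128; position = n/2 = 64.
This falls in the class 242 – <262: L = 242, F = 47, f = 23, h = 20.
Median ≈ 242 + ((64 − 47) / 23) × 20 = 256.7826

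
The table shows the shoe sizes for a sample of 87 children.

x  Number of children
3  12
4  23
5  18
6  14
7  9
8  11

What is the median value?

Cumulative frequencies: 12, 35, 53, 67, 76, 87
n = 87, so the median is the value in position (n+1)/2 = 44.
Position 44 falls at value 5.

5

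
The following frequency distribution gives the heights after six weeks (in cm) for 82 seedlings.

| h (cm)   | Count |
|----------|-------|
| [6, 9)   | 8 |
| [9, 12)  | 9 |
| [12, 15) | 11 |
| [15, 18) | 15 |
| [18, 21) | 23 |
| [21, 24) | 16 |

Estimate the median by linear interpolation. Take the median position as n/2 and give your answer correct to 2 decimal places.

17.60

Cumulative frequencies: 8, 17, 28, 43, 66, 82
n = 82; position = n/2 = 41.
This falls in the class [15, 18): L = 15, F = 28, f = 15, h = 3.
Median ≈ 15 + ((41 − 28) / 15) × 3 = 17.6000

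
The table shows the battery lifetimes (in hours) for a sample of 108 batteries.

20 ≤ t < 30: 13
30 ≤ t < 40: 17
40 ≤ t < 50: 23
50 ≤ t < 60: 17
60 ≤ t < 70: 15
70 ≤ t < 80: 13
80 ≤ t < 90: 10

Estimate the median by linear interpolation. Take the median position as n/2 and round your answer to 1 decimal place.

50.6

Cumulative frequencies: 13, 30, 53, 70, 85, 98, 108
n = 108; position = n/2 = 54.
This falls in the class 50 ≤ t < 60: L = 50, F = 53, f = 17, h = 10.
Median ≈ 50 + ((54 − 53) / 17) × 10 = 50.5882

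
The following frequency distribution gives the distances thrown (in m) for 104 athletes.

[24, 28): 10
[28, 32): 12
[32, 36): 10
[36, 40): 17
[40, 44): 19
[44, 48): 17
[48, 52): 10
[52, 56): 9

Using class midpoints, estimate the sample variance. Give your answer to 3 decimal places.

68.336

Midpoints: 26, 30, 34, 38, 42, 46, 50, 54
n = 104, Σfm = 4172, mean = 40.1154
Σfm² = 174400
Σf(m − x̄)² = Σfm² − (Σfm)²/n = 174400 − 4172²/104 = 7038.6154
Sample variance = 7038.6154 / 103 = 68.3361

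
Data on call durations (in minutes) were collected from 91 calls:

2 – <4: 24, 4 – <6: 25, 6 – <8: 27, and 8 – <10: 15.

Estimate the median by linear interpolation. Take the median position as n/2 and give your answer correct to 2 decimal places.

Cumulative frequencies: 24, 49, 76, 91
n = 91; position = n/2 = 45.5.
This falls in the class 4 – <6: L = 4, F = 24, f = 25, h = 2.
Median ≈ 4 + ((45.5 − 24) / 25) × 2 = 5.7200

5.72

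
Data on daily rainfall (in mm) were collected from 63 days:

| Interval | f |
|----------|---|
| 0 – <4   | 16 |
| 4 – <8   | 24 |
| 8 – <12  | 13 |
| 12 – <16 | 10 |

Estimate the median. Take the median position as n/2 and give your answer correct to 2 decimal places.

6.58

Cumulative frequencies: 16, 40, 53, 63
n = 63; position = n/2 = 31.5.
This falls in the class 4 – <8: L = 4, F = 16, f = 24, h = 4.
Median ≈ 4 + ((31.5 − 16) / 24) × 4 = 6.5833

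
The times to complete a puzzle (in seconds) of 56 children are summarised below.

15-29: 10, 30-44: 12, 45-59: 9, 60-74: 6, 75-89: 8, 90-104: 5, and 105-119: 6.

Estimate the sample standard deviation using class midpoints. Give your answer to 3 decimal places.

29.725

Midpoints: 22, 37, 52, 67, 82, 97, 112
n = 56, Σfm = 3347, mean = 59.7679
Σfm² = 248639
Σf(m − x̄)² = Σfm² − (Σfm)²/n = 248639 − 3347²/56 = 48595.9821
Sample variance = 48595.9821 / 55 = 883.5633
Standard deviation = √883.5633 = 29.7248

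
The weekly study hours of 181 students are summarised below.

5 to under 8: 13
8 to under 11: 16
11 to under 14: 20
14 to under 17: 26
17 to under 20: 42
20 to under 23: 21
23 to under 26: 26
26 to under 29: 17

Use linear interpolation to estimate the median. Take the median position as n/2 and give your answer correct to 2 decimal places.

Cumulative frequencies: 13, 29, 49, 75, 117, 138, 164, 181
n = 181; position = n/2 = 90.5.
This falls in the class 17 to under 20: L = 17, F = 75, f = 42, h = 3.
Median ≈ 17 + ((90.5 − 75) / 42) × 3 = 18.1071

18.11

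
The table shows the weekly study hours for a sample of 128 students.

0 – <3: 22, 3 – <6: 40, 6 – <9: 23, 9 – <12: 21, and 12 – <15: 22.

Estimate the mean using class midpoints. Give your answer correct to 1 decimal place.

Midpoints: 1.5, 4.5, 7.5, 10.5, 13.5
Σfm = 22×1.5 + 40×4.5 + 23×7.5 + 21×10.5 + 22×13.5 = 903
n = Σf = 128
Mean = 903 / 128 = 7.0547

7.1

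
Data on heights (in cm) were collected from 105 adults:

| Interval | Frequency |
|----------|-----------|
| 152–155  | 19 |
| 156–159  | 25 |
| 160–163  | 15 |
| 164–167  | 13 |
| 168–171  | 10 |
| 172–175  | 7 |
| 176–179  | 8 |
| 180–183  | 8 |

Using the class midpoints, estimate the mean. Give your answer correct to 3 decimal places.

Midpoints: 153.5, 157.5, 161.5, 165.5, 169.5, 173.5, 177.5, 181.5
Σfm = 19×153.5 + 25×157.5 + 15×161.5 + 13×165.5 + 10×169.5 + 7×173.5 + 8×177.5 + 8×181.5 = 17209.5
n = Σf = 105
Mean = 17209.5 / 105 = 163.9000

163.900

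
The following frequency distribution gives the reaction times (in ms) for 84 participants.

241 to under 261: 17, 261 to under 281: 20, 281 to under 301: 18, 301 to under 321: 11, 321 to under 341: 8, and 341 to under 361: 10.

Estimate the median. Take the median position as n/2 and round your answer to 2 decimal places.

286.56

Cumulative frequencies: 17, 37, 55, 66, 74, 84
n = 84; position = n/2 = 42.
This falls in the class 281 to under 301: L = 281, F = 37, f = 18, h = 20.
Median ≈ 281 + ((42 − 37) / 18) × 20 = 286.5556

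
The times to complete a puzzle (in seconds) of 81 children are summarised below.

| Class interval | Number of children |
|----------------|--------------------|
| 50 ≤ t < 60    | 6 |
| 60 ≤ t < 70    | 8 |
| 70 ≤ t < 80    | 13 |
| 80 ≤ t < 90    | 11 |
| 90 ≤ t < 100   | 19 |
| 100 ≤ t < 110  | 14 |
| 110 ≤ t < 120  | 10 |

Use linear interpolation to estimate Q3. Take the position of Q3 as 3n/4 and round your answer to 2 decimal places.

Cumulative frequencies: 6, 14, 27, 38, 57, 71, 81
n = 81; position = 3n/4 = 60.75.
This falls in the class 100 ≤ t < 110: L = 100, F = 57, f = 14, h = 10.
Upper quartile ≈ 100 + ((60.75 − 57) / 14) × 10 = 102.6786

102.68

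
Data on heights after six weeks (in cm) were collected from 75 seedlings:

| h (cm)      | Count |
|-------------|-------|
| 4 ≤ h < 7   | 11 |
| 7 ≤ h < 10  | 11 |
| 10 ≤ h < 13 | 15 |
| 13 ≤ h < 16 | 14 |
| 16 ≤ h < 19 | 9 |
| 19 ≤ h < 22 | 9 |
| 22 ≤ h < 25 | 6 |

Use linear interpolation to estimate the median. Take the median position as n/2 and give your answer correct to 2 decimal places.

13.11

Cumulative frequencies: 11, 22, 37, 51, 60, 69, 75
n = 75; position = n/2 = 37.5.
This falls in the class 13 ≤ h < 16: L = 13, F = 37, f = 14, h = 3.
Median ≈ 13 + ((37.5 − 37) / 14) × 3 = 13.1071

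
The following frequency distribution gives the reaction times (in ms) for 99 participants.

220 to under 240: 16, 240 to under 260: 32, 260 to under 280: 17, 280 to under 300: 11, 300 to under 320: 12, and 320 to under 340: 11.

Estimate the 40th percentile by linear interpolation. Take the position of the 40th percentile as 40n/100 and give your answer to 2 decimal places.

Cumulative frequencies: 16, 48, 65, 76, 88, 99
n = 99; position = 40n/100 = 39.6.
This falls in the class 240 to under 260: L = 240, F = 16, f = 32, h = 20.
40th percentile ≈ 240 + ((39.6 − 16) / 32) × 20 = 254.7500

254.75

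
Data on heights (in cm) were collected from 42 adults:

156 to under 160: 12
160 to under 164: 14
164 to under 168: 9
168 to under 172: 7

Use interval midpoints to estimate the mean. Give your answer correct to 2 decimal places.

163.05

Midpoints: 158, 162, 166, 170
Σfm = 12×158 + 14×162 + 9×166 + 7×170 = 6848
n = Σf = 42
Mean = 6848 / 42 = 163.0476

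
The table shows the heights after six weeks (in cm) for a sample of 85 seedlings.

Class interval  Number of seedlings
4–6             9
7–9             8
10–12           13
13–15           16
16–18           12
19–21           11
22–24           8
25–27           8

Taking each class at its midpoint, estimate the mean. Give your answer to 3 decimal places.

15.200

Midpoints: 5, 8, 11, 14, 17, 20, 23, 26
Σfm = 9×5 + 8×8 + 13×11 + 16×14 + 12×17 + 11×20 + 8×23 + 8×26 = 1292
n = Σf = 85
Mean = 1292 / 85 = 15.2000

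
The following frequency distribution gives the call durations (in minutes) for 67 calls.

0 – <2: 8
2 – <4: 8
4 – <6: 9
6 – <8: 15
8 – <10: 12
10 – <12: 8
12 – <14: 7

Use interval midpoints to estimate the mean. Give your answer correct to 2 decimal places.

Midpoints: 1, 3, 5, 7, 9, 11, 13
Σfm = 8×1 + 8×3 + 9×5 + 15×7 + 12×9 + 8×11 + 7×13 = 469
n = Σf = 67
Mean = 469 / 67 = 7.0000

7.00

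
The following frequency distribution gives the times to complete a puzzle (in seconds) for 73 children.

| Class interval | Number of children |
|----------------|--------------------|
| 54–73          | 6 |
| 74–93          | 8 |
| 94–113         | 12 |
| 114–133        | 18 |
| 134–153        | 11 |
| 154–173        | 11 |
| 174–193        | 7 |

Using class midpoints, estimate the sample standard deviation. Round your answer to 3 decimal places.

34.571

Midpoints: 63.5, 83.5, 103.5, 123.5, 143.5, 163.5, 183.5
n = 73, Σfm = 9175.5, mean = 125.6918
Σfm² = 1239334.25
Σf(m − x̄)² = Σfm² − (Σfm)²/n = 1239334.25 − 9175.5²/73 = 86049.3151
Sample variance = 86049.3151 / 72 = 1195.1294
Standard deviation = √1195.1294 = 34.5706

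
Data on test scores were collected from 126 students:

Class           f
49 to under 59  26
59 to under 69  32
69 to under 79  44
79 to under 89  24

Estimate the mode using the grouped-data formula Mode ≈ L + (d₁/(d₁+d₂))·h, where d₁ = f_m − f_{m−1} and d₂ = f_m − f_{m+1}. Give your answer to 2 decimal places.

Modal class: 69 to under 79 (highest frequency 44).
d₁ = 44 − 32 = 12, d₂ = 44 − 24 = 20
Mode ≈ 69 + (12/(12+20)) × 10 = 69 + 3.7500 = 72.7500

72.75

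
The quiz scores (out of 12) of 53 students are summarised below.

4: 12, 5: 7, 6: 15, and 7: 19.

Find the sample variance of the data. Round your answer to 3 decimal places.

1.371

Values: 4, 5, 6, 7
n = 53, Σfx = 306, mean = 5.7736
Σfx² = 1838
Σf(x − x̄)² = Σfx² − (Σfx)²/n = 1838 − 306²/53 = 71.2830
Sample variance = 71.2830 / 52 = 1.3708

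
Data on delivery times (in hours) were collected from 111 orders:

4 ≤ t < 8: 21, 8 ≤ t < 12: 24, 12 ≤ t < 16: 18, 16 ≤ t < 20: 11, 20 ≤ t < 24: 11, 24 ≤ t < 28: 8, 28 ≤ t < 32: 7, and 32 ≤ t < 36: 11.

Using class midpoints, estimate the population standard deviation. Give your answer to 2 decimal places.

Midpoints: 6, 10, 14, 18, 22, 26, 30, 34
n = 111, Σfm = 1850, mean = 16.6667
Σfm² = 39996
Σf(m − x̄)² = Σfm² − (Σfm)²/n = 39996 − 1850²/111 = 9162.6667
Population variance = 9162.6667 / 111 = 82.5465
Standard deviation = √82.5465 = 9.0855

9.09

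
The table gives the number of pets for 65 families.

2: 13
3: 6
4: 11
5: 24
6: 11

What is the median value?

5

Cumulative frequencies: 13, 19, 30, 54, 65
n = 65, so the median is the value in position (n+1)/2 = 33.
Position 33 falls at value 5.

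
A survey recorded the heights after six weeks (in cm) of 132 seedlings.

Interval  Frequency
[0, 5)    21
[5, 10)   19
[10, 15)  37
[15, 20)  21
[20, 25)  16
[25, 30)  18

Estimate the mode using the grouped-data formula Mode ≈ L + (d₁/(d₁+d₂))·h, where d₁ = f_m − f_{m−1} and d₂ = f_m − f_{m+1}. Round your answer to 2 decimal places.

Modal class: [10, 15) (highest frequency 37).
d₁ = 37 − 19 = 18, d₂ = 37 − 21 = 16
Mode ≈ 10 + (18/(18+16)) × 5 = 10 + 2.6471 = 12.6471

12.65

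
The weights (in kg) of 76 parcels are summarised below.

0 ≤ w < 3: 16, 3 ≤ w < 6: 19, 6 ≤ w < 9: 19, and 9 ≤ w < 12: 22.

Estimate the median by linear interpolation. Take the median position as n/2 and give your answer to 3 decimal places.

6.474

Cumulative frequencies: 16, 35, 54, 76
n = 76; position = n/2 = 38.
This falls in the class 6 ≤ w < 9: L = 6, F = 35, f = 19, h = 3.
Median ≈ 6 + ((38 − 35) / 19) × 3 = 6.4737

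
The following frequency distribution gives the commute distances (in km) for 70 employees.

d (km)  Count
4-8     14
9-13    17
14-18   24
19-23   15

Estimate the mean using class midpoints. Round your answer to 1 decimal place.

13.9

Midpoints: 6, 11, 16, 21
Σfm = 14×6 + 17×11 + 24×16 + 15×21 = 970
n = Σf = 70
Mean = 970 / 70 = 13.8571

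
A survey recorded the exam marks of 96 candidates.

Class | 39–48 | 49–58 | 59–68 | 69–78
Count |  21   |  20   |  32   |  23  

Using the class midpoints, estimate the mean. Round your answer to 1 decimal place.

59.4

Midpoints: 43.5, 53.5, 63.5, 73.5
Σfm = 21×43.5 + 20×53.5 + 32×63.5 + 23×73.5 = 5706
n = Σf = 96
Mean = 5706 / 96 = 59.4375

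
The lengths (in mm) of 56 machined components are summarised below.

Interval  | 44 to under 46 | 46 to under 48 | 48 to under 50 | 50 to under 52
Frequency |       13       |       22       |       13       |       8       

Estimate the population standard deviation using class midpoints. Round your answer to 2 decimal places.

Midpoints: 45, 47, 49, 51
n = 56, Σfm = 2664, mean = 47.5714
Σfm² = 126944
Σf(m − x̄)² = Σfm² − (Σfm)²/n = 126944 − 2664²/56 = 213.7143
Population variance = 213.7143 / 56 = 3.8163
Standard deviation = √3.8163 = 1.9535

1.95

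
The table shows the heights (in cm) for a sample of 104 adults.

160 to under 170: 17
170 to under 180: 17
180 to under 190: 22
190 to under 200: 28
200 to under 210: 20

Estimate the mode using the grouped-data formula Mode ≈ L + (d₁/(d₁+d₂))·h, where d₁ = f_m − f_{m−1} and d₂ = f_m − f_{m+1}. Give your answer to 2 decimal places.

Modal class: 190 to under 200 (highest frequency 28).
d₁ = 28 − 22 = 6, d₂ = 28 − 20 = 8
Mode ≈ 190 + (6/(6+8)) × 10 = 190 + 4.2857 = 194.2857

194.29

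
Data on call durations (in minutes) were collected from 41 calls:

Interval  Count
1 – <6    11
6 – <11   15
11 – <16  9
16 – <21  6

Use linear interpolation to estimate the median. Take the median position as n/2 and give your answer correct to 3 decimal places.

9.167

Cumulative frequencies: 11, 26, 35, 41
n = 41; position = n/2 = 20.5.
This falls in the class 6 – <11: L = 6, F = 11, f = 15, h = 5.
Median ≈ 6 + ((20.5 − 11) / 15) × 5 = 9.1667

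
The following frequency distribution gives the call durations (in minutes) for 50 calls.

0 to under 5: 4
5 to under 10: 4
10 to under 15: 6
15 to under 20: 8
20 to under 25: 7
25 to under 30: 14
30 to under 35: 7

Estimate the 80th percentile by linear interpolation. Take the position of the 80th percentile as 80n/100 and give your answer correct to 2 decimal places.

Cumulative frequencies: 4, 8, 14, 22, 29, 43, 50
n = 50; position = 80n/100 = 40.
This falls in the class 25 to under 30: L = 25, F = 29, f = 14, h = 5.
80th percentile ≈ 25 + ((40 − 29) / 14) × 5 = 28.9286

28.93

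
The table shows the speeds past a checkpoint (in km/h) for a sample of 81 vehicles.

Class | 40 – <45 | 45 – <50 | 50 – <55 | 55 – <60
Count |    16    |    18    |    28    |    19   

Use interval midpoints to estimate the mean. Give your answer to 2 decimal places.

Midpoints: 42.5, 47.5, 52.5, 57.5
Σfm = 16×42.5 + 18×47.5 + 28×52.5 + 19×57.5 = 4097.5
n = Σf = 81
Mean = 4097.5 / 81 = 50.5864

50.59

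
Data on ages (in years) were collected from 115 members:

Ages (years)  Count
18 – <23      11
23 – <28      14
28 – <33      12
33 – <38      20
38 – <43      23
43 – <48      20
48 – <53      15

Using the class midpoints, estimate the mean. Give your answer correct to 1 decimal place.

Midpoints: 20.5, 25.5, 30.5, 35.5, 40.5, 45.5, 50.5
Σfm = 11×20.5 + 14×25.5 + 12×30.5 + 20×35.5 + 23×40.5 + 20×45.5 + 15×50.5 = 4257.5
n = Σf = 115
Mean = 4257.5 / 115 = 37.0217

37.0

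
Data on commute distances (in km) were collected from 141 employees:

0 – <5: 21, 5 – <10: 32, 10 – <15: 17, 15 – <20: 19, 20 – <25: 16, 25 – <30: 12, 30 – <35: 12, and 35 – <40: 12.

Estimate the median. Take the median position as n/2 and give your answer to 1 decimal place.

Cumulative frequencies: 21, 53, 70, 89, 105, 117, 129, 141
n = 141; position = n/2 = 70.5.
This falls in the class 15 – <20: L = 15, F = 70, f = 19, h = 5.
Median ≈ 15 + ((70.5 − 70) / 19) × 5 = 15.1316

15.1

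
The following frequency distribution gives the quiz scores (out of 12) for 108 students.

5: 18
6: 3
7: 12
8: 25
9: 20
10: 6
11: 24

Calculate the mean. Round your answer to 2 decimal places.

8.30

Values: 5, 6, 7, 8, 9, 10, 11
Σfx = 18×5 + 3×6 + 12×7 + 25×8 + 20×9 + 6×10 + 24×11 = 896
n = Σf = 108
Mean = 896 / 108 = 8.2963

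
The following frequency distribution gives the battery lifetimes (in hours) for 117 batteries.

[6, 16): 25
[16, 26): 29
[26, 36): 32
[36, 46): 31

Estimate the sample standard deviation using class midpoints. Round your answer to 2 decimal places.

Midpoints: 11, 21, 31, 41
n = 117, Σfm = 3147, mean = 26.8974
Σfm² = 98677
Σf(m − x̄)² = Σfm² − (Σfm)²/n = 98677 − 3147²/117 = 14030.7692
Sample variance = 14030.7692 / 116 = 120.9549
Standard deviation = √120.9549 = 10.9980

11.00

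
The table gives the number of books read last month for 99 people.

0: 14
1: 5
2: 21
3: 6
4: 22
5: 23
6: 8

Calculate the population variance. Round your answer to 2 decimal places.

3.53

Values: 0, 1, 2, 3, 4, 5, 6
n = 99, Σfx = 316, mean = 3.1919
Σfx² = 1358
Σf(x − x̄)² = Σfx² − (Σfx)²/n = 1358 − 316²/99 = 349.3535
Population variance = 349.3535 / 99 = 3.5288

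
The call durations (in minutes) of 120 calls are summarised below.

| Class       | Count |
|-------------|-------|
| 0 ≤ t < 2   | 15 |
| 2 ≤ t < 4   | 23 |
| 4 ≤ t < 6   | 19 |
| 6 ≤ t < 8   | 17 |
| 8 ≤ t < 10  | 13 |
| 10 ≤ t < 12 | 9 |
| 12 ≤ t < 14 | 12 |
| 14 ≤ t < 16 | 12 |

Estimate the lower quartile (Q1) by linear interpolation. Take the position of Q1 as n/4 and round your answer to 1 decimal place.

3.3

Cumulative frequencies: 15, 38, 57, 74, 87, 96, 108, 120
n = 120; position = n/4 = 30.
This falls in the class 2 ≤ t < 4: L = 2, F = 15, f = 23, h = 2.
Lower quartile ≈ 2 + ((30 − 15) / 23) × 2 = 3.3043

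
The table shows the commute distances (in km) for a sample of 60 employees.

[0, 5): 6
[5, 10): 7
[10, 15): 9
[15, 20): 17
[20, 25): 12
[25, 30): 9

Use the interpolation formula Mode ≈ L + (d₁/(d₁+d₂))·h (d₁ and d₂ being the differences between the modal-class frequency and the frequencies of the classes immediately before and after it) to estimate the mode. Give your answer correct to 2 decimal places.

18.08

Modal class: [15, 20) (highest frequency 17).
d₁ = 17 − 9 = 8, d₂ = 17 − 12 = 5
Mode ≈ 15 + (8/(8+5)) × 5 = 15 + 3.0769 = 18.0769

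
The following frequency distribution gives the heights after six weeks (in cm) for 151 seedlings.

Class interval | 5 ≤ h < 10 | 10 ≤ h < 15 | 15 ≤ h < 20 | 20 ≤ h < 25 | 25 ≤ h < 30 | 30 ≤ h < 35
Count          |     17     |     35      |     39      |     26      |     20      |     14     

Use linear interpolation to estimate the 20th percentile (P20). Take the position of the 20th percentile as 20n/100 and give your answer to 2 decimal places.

Cumulative frequencies: 17, 52, 91, 117, 137, 151
n = 151; position = 20n/100 = 30.2.
This falls in the class 10 ≤ h < 15: L = 10, F = 17, f = 35, h = 5.
20th percentile ≈ 10 + ((30.2 − 17) / 35) × 5 = 11.8857

11.89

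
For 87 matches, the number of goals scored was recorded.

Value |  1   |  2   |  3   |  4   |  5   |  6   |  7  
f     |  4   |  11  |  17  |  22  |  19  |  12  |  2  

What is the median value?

4

Cumulative frequencies: 4, 15, 32, 54, 73, 85, 87
n = 87, so the median is the value in position (n+1)/2 = 44.
Position 44 falls at value 4.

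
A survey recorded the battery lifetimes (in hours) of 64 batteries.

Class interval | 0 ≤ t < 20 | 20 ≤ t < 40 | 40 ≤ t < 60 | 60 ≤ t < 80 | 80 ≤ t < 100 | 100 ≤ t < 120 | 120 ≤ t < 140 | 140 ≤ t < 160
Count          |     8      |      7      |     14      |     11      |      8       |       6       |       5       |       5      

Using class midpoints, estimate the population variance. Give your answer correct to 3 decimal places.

1692.871

Midpoints: 10, 30, 50, 70, 90, 110, 130, 150
n = 64, Σfm = 4540, mean = 70.9375
Σfm² = 430400
Σf(m − x̄)² = Σfm² − (Σfm)²/n = 430400 − 4540²/64 = 108343.7500
Population variance = 108343.7500 / 64 = 1692.8711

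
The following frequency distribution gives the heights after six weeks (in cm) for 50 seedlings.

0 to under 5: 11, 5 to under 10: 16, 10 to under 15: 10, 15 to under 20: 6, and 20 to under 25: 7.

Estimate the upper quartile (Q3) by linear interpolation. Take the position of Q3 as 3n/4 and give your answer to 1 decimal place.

15.4

Cumulative frequencies: 11, 27, 37, 43, 50
n = 50; position = 3n/4 = 37.5.
This falls in the class 15 to under 20: L = 15, F = 37, f = 6, h = 5.
Upper quartile ≈ 15 + ((37.5 − 37) / 6) × 5 = 15.4167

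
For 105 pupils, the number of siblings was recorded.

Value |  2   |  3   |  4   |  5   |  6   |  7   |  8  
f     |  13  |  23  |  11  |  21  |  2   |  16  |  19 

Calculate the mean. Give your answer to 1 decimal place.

5.0

Values: 2, 3, 4, 5, 6, 7, 8
Σfx = 13×2 + 23×3 + 11×4 + 21×5 + 2×6 + 16×7 + 19×8 = 520
n = Σf = 105
Mean = 520 / 105 = 4.9524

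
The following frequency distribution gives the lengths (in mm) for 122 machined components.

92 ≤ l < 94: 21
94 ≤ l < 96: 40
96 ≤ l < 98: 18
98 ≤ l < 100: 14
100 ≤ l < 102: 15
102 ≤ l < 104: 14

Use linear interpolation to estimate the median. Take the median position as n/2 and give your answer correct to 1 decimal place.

Cumulative frequencies: 21, 61, 79, 93, 108, 122
n = 122; position = n/2 = 61.
This falls in the class 94 ≤ l < 96: L = 94, F = 21, f = 40, h = 2.
Median ≈ 94 + ((61 − 21) / 40) × 2 = 96.0000

96.0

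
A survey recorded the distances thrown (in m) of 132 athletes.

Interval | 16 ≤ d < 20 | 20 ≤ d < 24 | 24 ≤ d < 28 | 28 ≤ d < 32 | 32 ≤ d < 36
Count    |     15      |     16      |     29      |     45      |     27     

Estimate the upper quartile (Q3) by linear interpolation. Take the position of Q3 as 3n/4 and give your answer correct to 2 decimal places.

Cumulative frequencies: 15, 31, 60, 105, 132
n = 132; position = 3n/4 = 99.
This falls in the class 28 ≤ d < 32: L = 28, F = 60, f = 45, h = 4.
Upper quartile ≈ 28 + ((99 − 60) / 45) × 4 = 31.4667

31.47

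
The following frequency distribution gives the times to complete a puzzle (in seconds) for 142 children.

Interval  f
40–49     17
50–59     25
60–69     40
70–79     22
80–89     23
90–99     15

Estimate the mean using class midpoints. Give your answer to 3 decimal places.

Midpoints: 44.5, 54.5, 64.5, 74.5, 84.5, 94.5
Σfm = 17×44.5 + 25×54.5 + 40×64.5 + 22×74.5 + 23×84.5 + 15×94.5 = 9699
n = Σf = 142
Mean = 9699 / 142 = 68.3028

68.303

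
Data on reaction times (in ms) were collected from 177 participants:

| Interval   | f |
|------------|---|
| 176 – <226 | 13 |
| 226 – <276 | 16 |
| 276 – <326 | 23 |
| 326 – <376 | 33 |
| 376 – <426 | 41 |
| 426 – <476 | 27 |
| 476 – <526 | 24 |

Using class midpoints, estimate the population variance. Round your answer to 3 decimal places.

7611.478

Midpoints: 201, 251, 301, 351, 401, 451, 501
n = 177, Σfm = 65777, mean = 371.6215
Σfm² = 25791377
Σf(m − x̄)² = Σfm² − (Σfm)²/n = 25791377 − 65777²/177 = 1347231.6384
Population variance = 1347231.6384 / 177 = 7611.4782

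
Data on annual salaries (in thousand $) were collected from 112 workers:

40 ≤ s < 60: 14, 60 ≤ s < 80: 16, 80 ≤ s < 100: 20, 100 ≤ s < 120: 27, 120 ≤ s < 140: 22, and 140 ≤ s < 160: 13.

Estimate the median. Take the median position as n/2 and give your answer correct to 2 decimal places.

104.44

Cumulative frequencies: 14, 30, 50, 77, 99, 112
n = 112; position = n/2 = 56.
This falls in the class 100 ≤ s < 120: L = 100, F = 50, f = 27, h = 20.
Median ≈ 100 + ((56 − 50) / 27) × 20 = 104.4444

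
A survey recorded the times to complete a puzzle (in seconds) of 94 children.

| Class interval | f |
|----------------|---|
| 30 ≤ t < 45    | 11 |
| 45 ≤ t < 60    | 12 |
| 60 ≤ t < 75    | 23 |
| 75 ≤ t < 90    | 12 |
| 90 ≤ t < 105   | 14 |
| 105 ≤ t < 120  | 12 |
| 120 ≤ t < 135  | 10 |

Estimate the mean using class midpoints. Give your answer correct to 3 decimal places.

80.585

Midpoints: 37.5, 52.5, 67.5, 82.5, 97.5, 112.5, 127.5
Σfm = 11×37.5 + 12×52.5 + 23×67.5 + 12×82.5 + 14×97.5 + 12×112.5 + 10×127.5 = 7575
n = Σf = 94
Mean = 7575 / 94 = 80.5851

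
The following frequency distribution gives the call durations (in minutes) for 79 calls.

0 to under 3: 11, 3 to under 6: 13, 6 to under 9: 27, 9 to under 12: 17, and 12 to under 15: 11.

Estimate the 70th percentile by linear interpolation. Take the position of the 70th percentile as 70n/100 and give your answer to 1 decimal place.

Cumulative frequencies: 11, 24, 51, 68, 79
n = 79; position = 70n/100 = 55.3.
This falls in the class 9 to under 12: L = 9, F = 51, f = 17, h = 3.
70th percentile ≈ 9 + ((55.3 − 51) / 17) × 3 = 9.7588

9.8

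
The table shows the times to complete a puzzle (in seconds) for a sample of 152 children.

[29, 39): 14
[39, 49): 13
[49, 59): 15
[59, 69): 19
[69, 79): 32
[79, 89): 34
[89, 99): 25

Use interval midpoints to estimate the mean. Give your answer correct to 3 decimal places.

70.053

Midpoints: 34, 44, 54, 64, 74, 84, 94
Σfm = 14×34 + 13×44 + 15×54 + 19×64 + 32×74 + 34×84 + 25×94 = 10648
n = Σf = 152
Mean = 10648 / 152 = 70.0526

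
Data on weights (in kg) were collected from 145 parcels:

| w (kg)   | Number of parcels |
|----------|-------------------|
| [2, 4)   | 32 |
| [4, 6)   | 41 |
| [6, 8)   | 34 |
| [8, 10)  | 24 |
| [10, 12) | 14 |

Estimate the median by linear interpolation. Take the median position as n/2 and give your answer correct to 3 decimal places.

5.976

Cumulative frequencies: 32, 73, 107, 131, 145
n = 145; position = n/2 = 72.5.
This falls in the class [4, 6): L = 4, F = 32, f = 41, h = 2.
Median ≈ 4 + ((72.5 − 32) / 41) × 2 = 5.9756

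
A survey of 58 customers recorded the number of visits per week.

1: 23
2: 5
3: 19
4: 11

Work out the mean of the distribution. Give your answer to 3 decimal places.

Values: 1, 2, 3, 4
Σfx = 23×1 + 5×2 + 19×3 + 11×4 = 134
n = Σf = 58
Mean = 134 / 58 = 2.3103

2.310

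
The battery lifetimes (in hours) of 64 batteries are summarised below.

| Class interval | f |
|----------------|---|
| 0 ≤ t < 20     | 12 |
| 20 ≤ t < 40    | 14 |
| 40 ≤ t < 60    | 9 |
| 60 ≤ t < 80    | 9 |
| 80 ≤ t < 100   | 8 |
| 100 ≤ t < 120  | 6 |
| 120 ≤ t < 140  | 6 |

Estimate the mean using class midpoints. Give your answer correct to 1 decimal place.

Midpoints: 10, 30, 50, 70, 90, 110, 130
Σfm = 12×10 + 14×30 + 9×50 + 9×70 + 8×90 + 6×110 + 6×130 = 3780
n = Σf = 64
Mean = 3780 / 64 = 59.0625

59.1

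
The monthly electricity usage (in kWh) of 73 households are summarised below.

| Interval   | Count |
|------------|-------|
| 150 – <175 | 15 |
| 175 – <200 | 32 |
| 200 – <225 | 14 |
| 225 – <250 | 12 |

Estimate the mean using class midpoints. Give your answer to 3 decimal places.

195.377

Midpoints: 162.5, 187.5, 212.5, 237.5
Σfm = 15×162.5 + 32×187.5 + 14×212.5 + 12×237.5 = 14262.5
n = Σf = 73
Mean = 14262.5 / 73 = 195.3767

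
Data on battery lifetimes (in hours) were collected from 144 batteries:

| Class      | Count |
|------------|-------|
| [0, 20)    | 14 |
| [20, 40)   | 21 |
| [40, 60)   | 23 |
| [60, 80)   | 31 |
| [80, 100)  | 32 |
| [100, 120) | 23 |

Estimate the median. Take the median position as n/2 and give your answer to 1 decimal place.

Cumulative frequencies: 14, 35, 58, 89, 121, 144
n = 144; position = n/2 = 72.
This falls in the class [60, 80): L = 60, F = 58, f = 31, h = 20.
Median ≈ 60 + ((72 − 58) / 31) × 20 = 69.0323

69.0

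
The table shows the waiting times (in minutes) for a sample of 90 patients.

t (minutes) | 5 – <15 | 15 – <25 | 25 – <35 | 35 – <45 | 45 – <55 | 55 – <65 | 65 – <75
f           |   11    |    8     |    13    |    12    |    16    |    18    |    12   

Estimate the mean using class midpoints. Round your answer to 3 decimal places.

Midpoints: 10, 20, 30, 40, 50, 60, 70
Σfm = 11×10 + 8×20 + 13×30 + 12×40 + 16×50 + 18×60 + 12×70 = 3860
n = Σf = 90
Mean = 3860 / 90 = 42.8889

42.889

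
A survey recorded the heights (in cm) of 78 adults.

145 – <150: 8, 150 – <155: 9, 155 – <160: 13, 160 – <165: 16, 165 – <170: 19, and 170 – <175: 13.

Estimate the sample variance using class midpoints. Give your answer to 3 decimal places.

Midpoints: 147.5, 152.5, 157.5, 162.5, 167.5, 172.5
n = 78, Σfm = 12625, mean = 161.8590
Σfm² = 2048237.5
Σf(m − x̄)² = Σfm² − (Σfm)²/n = 2048237.5 − 12625²/78 = 4767.9487
Sample variance = 4767.9487 / 77 = 61.9214

61.921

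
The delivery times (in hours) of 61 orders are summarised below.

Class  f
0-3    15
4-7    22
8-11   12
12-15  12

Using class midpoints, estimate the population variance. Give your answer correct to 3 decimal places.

17.776

Midpoints: 1.5, 5.5, 9.5, 13.5
n = 61, Σfm = 419.5, mean = 6.8770
Σfm² = 3969.25
Σf(m − x̄)² = Σfm² − (Σfm)²/n = 3969.25 − 419.5²/61 = 1084.3279
Population variance = 1084.3279 / 61 = 17.7759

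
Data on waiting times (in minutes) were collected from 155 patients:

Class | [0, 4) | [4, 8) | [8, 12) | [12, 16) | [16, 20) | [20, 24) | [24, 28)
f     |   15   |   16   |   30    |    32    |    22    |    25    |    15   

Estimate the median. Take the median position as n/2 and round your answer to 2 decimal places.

14.06

Cumulative frequencies: 15, 31, 61, 93, 115, 140, 155
n = 155; position = n/2 = 77.5.
This falls in the class [12, 16): L = 12, F = 61, f = 32, h = 4.
Median ≈ 12 + ((77.5 − 61) / 32) × 4 = 14.0625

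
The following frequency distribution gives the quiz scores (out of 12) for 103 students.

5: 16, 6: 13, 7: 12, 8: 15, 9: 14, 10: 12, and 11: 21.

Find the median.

8

Cumulative frequencies: 16, 29, 41, 56, 70, 82, 103
n = 103, so the median is the value in position (n+1)/2 = 52.
Position 52 falls at value 8.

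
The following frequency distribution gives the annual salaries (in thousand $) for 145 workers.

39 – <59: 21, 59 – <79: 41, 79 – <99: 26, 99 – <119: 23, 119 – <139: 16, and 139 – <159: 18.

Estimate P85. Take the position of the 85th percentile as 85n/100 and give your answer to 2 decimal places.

134.31

Cumulative frequencies: 21, 62, 88, 111, 127, 145
n = 145; position = 85n/100 = 123.25.
This falls in the class 119 – <139: L = 119, F = 111, f = 16, h = 20.
85th percentile ≈ 119 + ((123.25 − 111) / 16) × 20 = 134.3125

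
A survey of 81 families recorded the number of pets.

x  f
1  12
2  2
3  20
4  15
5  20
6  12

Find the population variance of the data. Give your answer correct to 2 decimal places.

2.48

Values: 1, 2, 3, 4, 5, 6
n = 81, Σfx = 308, mean = 3.8025
Σfx² = 1372
Σf(x − x̄)² = Σfx² − (Σfx)²/n = 1372 − 308²/81 = 200.8395
Population variance = 200.8395 / 81 = 2.4795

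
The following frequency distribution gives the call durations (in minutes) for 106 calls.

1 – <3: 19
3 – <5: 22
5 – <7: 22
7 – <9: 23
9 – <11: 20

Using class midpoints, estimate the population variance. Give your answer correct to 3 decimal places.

Midpoints: 2, 4, 6, 8, 10
n = 106, Σfm = 642, mean = 6.0566
Σfm² = 4692
Σf(m − x̄)² = Σfm² − (Σfm)²/n = 4692 − 642²/106 = 803.6604
Population variance = 803.6604 / 106 = 7.5817

7.582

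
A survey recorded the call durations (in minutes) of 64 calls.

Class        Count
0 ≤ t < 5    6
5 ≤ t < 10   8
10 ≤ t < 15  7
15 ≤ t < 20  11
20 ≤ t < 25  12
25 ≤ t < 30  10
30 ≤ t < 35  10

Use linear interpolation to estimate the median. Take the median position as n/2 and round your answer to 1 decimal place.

Cumulative frequencies: 6, 14, 21, 32, 44, 54, 64
n = 64; position = n/2 = 32.
This falls in the class 15 ≤ t < 20: L = 15, F = 21, f = 11, h = 5.
Median ≈ 15 + ((32 − 21) / 11) × 5 = 20.0000

20.0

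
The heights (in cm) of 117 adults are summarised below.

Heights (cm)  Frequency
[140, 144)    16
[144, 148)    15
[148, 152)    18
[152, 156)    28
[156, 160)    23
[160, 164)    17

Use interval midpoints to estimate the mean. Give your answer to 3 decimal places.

152.667

Midpoints: 142, 146, 150, 154, 158, 162
Σfm = 16×142 + 15×146 + 18×150 + 28×154 + 23×158 + 17×162 = 17862
n = Σf = 117
Mean = 17862 / 117 = 152.6667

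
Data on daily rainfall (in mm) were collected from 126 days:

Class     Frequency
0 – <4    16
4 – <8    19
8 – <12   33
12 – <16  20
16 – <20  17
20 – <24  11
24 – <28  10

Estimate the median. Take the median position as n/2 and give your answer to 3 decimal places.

Cumulative frequencies: 16, 35, 68, 88, 105, 116, 126
n = 126; position = n/2 = 63.
This falls in the class 8 – <12: L = 8, F = 35, f = 33, h = 4.
Median ≈ 8 + ((63 − 35) / 33) × 4 = 11.3939

11.394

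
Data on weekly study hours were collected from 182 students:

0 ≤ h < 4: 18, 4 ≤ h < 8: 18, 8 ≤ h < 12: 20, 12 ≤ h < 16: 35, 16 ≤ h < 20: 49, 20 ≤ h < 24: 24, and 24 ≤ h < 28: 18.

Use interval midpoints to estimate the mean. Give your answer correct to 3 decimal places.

14.901

Midpoints: 2, 6, 10, 14, 18, 22, 26
Σfm = 18×2 + 18×6 + 20×10 + 35×14 + 49×18 + 24×22 + 18×26 = 2712
n = Σf = 182
Mean = 2712 / 182 = 14.9011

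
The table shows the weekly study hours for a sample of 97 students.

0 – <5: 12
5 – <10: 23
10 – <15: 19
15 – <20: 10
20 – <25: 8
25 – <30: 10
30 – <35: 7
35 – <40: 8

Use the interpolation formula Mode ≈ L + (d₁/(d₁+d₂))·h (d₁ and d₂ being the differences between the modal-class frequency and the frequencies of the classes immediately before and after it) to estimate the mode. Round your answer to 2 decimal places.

8.67

Modal class: 5 – <10 (highest frequency 23).
d₁ = 23 − 12 = 11, d₂ = 23 − 19 = 4
Mode ≈ 5 + (11/(11+4)) × 5 = 5 + 3.6667 = 8.6667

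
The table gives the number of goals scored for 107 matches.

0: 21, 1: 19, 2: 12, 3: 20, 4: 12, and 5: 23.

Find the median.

3

Cumulative frequencies: 21, 40, 52, 72, 84, 107
n = 107, so the median is the value in position (n+1)/2 = 54.
Position 54 falls at value 3.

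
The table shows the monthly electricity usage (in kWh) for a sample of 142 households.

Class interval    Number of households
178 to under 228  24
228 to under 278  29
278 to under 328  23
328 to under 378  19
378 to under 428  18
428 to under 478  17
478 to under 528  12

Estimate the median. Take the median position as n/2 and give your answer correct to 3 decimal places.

317.130

Cumulative frequencies: 24, 53, 76, 95, 113, 130, 142
n = 142; position = n/2 = 71.
This falls in the class 278 to under 328: L = 278, F = 53, f = 23, h = 50.
Median ≈ 278 + ((71 − 53) / 23) × 50 = 317.1304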